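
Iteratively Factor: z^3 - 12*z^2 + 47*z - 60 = (z - 4)*(z^2 - 8*z + 15) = (z - 5)*(z - 4)*(z - 3)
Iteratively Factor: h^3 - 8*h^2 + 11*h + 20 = (h - 5)*(h^2 - 3*h - 4) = (h - 5)*(h - 4)*(h + 1)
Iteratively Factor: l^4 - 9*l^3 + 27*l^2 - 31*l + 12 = (l - 1)*(l^3 - 8*l^2 + 19*l - 12) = (l - 1)^2*(l^2 - 7*l + 12) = (l - 3)*(l - 1)^2*(l - 4)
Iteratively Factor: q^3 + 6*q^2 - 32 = (q - 2)*(q^2 + 8*q + 16) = (q - 2)*(q + 4)*(q + 4)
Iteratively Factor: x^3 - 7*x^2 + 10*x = (x)*(x^2 - 7*x + 10) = x*(x - 5)*(x - 2)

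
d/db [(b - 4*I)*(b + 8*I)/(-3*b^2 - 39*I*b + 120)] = -3*I/(b^2 + 10*I*b - 25)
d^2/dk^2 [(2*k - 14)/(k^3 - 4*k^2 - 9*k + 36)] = 4*((k - 7)*(-3*k^2 + 8*k + 9)^2 + (-3*k^2 + 8*k - (k - 7)*(3*k - 4) + 9)*(k^3 - 4*k^2 - 9*k + 36))/(k^3 - 4*k^2 - 9*k + 36)^3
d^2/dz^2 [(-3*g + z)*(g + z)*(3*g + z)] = 2*g + 6*z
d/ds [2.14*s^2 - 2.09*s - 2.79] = 4.28*s - 2.09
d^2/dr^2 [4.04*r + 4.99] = 0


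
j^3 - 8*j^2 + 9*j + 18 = (j - 6)*(j - 3)*(j + 1)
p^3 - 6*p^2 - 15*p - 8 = (p - 8)*(p + 1)^2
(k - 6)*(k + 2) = k^2 - 4*k - 12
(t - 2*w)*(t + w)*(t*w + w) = t^3*w - t^2*w^2 + t^2*w - 2*t*w^3 - t*w^2 - 2*w^3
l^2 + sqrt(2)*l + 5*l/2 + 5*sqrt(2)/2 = (l + 5/2)*(l + sqrt(2))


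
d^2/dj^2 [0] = 0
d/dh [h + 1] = 1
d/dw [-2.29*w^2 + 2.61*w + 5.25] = 2.61 - 4.58*w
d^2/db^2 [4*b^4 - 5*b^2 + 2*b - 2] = 48*b^2 - 10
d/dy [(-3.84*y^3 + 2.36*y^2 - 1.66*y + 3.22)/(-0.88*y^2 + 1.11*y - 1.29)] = (3.3792*y^4 - 8.5248*y^3 + 16.0196*y^2 - 0.4216*y - 1.4328)/(0.7744*y^4 - 1.9536*y^3 + 3.5025*y^2 - 2.8638*y + 1.6641)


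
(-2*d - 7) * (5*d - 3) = -10*d^2 - 29*d + 21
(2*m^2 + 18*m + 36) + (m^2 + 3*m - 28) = 3*m^2 + 21*m + 8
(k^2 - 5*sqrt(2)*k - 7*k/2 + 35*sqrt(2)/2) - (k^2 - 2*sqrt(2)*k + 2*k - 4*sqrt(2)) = -11*k/2 - 3*sqrt(2)*k + 43*sqrt(2)/2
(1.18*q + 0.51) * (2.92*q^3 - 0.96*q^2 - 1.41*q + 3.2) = 3.4456*q^4 + 0.3564*q^3 - 2.1534*q^2 + 3.0569*q + 1.632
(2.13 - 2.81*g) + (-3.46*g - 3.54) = -6.27*g - 1.41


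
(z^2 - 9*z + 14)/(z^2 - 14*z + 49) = (z - 2)/(z - 7)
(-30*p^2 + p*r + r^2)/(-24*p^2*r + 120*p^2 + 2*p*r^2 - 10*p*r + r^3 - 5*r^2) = (5*p - r)/(4*p*r - 20*p - r^2 + 5*r)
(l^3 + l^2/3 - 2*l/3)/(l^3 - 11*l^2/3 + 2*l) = (l + 1)/(l - 3)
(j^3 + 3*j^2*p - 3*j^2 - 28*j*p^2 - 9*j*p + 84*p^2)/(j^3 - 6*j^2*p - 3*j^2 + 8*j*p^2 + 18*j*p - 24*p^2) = (-j - 7*p)/(-j + 2*p)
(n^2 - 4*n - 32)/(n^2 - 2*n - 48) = (n + 4)/(n + 6)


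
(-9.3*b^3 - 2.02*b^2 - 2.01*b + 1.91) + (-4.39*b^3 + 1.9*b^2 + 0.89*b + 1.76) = -13.69*b^3 - 0.12*b^2 - 1.12*b + 3.67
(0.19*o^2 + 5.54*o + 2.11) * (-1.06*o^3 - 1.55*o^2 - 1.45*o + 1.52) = -0.2014*o^5 - 6.1669*o^4 - 11.0991*o^3 - 11.0147*o^2 + 5.3613*o + 3.2072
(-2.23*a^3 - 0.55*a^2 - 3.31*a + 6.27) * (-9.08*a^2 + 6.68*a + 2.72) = 20.2484*a^5 - 9.9024*a^4 + 20.3152*a^3 - 80.5384*a^2 + 32.8804*a + 17.0544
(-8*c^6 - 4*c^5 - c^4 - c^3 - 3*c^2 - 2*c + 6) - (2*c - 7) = -8*c^6 - 4*c^5 - c^4 - c^3 - 3*c^2 - 4*c + 13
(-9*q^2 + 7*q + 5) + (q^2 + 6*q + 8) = -8*q^2 + 13*q + 13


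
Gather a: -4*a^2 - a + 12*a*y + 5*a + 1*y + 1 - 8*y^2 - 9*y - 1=-4*a^2 + a*(12*y + 4) - 8*y^2 - 8*y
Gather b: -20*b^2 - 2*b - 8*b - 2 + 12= -20*b^2 - 10*b + 10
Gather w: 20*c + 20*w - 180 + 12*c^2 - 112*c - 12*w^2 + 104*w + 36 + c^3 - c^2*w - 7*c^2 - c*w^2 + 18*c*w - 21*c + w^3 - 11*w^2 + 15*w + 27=c^3 + 5*c^2 - 113*c + w^3 + w^2*(-c - 23) + w*(-c^2 + 18*c + 139) - 117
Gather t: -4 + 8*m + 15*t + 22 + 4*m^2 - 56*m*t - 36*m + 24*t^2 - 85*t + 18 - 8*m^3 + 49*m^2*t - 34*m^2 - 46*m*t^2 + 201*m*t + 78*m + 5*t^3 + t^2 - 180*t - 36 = -8*m^3 - 30*m^2 + 50*m + 5*t^3 + t^2*(25 - 46*m) + t*(49*m^2 + 145*m - 250)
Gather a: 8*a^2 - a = 8*a^2 - a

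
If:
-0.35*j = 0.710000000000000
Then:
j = -2.03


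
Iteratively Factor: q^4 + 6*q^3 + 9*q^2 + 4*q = (q + 4)*(q^3 + 2*q^2 + q) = (q + 1)*(q + 4)*(q^2 + q) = q*(q + 1)*(q + 4)*(q + 1)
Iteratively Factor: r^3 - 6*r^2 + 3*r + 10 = (r - 2)*(r^2 - 4*r - 5) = (r - 2)*(r + 1)*(r - 5)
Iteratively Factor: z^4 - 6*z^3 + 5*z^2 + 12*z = (z + 1)*(z^3 - 7*z^2 + 12*z) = (z - 4)*(z + 1)*(z^2 - 3*z) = z*(z - 4)*(z + 1)*(z - 3)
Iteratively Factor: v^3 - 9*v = (v - 3)*(v^2 + 3*v) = v*(v - 3)*(v + 3)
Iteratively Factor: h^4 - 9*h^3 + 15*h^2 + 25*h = (h - 5)*(h^3 - 4*h^2 - 5*h) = (h - 5)*(h + 1)*(h^2 - 5*h) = (h - 5)^2*(h + 1)*(h)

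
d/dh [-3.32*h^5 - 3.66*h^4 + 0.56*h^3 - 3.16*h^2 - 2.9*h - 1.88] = -16.6*h^4 - 14.64*h^3 + 1.68*h^2 - 6.32*h - 2.9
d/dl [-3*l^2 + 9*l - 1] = 9 - 6*l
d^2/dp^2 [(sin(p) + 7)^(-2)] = 2*(7*sin(p) + cos(2*p) + 2)/(sin(p) + 7)^4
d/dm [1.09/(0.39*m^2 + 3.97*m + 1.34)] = (-0.8502*m - 4.3273)/(0.39*m^2 + 3.97*m + 1.34)^2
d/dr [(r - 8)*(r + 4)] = 2*r - 4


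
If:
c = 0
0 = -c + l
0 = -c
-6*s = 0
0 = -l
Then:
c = 0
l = 0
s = 0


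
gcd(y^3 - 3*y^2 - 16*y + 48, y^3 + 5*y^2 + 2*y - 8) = y + 4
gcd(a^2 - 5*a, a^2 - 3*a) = a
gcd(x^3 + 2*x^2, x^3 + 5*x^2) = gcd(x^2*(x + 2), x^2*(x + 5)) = x^2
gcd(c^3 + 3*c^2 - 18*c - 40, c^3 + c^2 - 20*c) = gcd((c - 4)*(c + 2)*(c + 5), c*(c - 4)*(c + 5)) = c^2 + c - 20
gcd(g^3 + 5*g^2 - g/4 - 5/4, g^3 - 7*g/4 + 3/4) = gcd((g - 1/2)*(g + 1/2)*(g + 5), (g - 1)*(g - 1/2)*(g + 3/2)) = g - 1/2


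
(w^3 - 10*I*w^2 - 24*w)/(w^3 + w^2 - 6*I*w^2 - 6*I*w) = (w - 4*I)/(w + 1)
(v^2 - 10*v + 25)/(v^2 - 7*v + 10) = (v - 5)/(v - 2)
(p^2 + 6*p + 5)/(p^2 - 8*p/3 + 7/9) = 9*(p^2 + 6*p + 5)/(9*p^2 - 24*p + 7)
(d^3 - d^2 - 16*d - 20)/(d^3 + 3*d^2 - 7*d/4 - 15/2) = 4*(d^2 - 3*d - 10)/(4*d^2 + 4*d - 15)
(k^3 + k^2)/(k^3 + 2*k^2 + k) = k/(k + 1)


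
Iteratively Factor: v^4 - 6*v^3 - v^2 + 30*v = (v + 2)*(v^3 - 8*v^2 + 15*v) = (v - 5)*(v + 2)*(v^2 - 3*v) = v*(v - 5)*(v + 2)*(v - 3)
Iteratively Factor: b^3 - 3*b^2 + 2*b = (b - 1)*(b^2 - 2*b) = b*(b - 1)*(b - 2)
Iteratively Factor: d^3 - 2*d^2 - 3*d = (d - 3)*(d^2 + d) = (d - 3)*(d + 1)*(d)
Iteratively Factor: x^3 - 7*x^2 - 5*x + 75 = (x - 5)*(x^2 - 2*x - 15) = (x - 5)*(x + 3)*(x - 5)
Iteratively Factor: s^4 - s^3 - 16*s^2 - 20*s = (s - 5)*(s^3 + 4*s^2 + 4*s) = (s - 5)*(s + 2)*(s^2 + 2*s) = s*(s - 5)*(s + 2)*(s + 2)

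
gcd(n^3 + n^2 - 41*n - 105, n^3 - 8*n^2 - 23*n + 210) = n^2 - 2*n - 35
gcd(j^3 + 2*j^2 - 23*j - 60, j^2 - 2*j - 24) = j + 4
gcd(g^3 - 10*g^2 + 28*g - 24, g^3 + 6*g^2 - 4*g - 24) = g - 2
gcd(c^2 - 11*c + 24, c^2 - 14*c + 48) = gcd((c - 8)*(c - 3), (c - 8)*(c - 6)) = c - 8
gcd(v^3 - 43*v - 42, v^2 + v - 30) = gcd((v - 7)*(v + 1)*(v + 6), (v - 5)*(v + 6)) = v + 6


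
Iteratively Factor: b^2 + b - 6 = (b - 2)*(b + 3)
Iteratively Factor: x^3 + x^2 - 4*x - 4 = (x + 2)*(x^2 - x - 2) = (x + 1)*(x + 2)*(x - 2)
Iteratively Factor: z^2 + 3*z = (z + 3)*(z)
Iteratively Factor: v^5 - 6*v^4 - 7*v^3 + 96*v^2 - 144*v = (v - 4)*(v^4 - 2*v^3 - 15*v^2 + 36*v) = (v - 4)*(v + 4)*(v^3 - 6*v^2 + 9*v) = (v - 4)*(v - 3)*(v + 4)*(v^2 - 3*v) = v*(v - 4)*(v - 3)*(v + 4)*(v - 3)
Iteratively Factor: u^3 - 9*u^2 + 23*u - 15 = (u - 1)*(u^2 - 8*u + 15) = (u - 5)*(u - 1)*(u - 3)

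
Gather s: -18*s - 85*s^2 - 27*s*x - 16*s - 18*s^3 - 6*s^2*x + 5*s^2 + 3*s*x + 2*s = -18*s^3 + s^2*(-6*x - 80) + s*(-24*x - 32)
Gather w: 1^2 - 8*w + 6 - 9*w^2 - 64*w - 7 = -9*w^2 - 72*w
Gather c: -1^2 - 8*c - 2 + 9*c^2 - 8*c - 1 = 9*c^2 - 16*c - 4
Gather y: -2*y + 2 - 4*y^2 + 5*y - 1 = -4*y^2 + 3*y + 1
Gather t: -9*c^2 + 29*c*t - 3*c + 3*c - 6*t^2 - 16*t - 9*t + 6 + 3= -9*c^2 - 6*t^2 + t*(29*c - 25) + 9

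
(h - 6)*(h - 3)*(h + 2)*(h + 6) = h^4 - h^3 - 42*h^2 + 36*h + 216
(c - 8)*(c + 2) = c^2 - 6*c - 16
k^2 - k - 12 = (k - 4)*(k + 3)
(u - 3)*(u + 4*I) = u^2 - 3*u + 4*I*u - 12*I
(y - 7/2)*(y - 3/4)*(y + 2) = y^3 - 9*y^2/4 - 47*y/8 + 21/4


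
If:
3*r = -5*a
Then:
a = -3*r/5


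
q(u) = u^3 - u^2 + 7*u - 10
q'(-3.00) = 40.00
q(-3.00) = -67.00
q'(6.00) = 103.00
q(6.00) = 212.00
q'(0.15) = 6.77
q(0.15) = -8.97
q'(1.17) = 8.77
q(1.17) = -1.58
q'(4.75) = 65.19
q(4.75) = 107.86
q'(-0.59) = 9.22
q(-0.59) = -14.68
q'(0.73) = 7.14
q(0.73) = -5.03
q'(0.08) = 6.86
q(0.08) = -9.45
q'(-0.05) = 7.11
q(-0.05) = -10.35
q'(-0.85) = 10.87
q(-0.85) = -17.29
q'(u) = 3*u^2 - 2*u + 7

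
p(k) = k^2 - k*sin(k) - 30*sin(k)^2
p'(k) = -k*cos(k) + 2*k - 60*sin(k)*cos(k) - sin(k)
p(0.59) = -9.27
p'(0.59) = -27.60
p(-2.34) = -11.69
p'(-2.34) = -35.57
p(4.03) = 1.30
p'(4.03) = -17.99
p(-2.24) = -15.19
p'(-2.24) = -34.28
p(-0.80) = -15.37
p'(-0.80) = 29.66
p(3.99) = 2.03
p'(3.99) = -18.39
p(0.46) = -5.91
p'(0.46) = -23.80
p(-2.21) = -16.21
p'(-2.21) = -33.66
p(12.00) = 141.80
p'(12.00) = 41.58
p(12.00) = 141.80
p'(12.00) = 41.58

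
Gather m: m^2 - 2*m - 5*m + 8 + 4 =m^2 - 7*m + 12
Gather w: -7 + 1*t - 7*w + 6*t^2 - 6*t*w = 6*t^2 + t + w*(-6*t - 7) - 7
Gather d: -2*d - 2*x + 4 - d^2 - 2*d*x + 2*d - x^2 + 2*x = -d^2 - 2*d*x - x^2 + 4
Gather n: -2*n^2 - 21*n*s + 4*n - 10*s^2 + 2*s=-2*n^2 + n*(4 - 21*s) - 10*s^2 + 2*s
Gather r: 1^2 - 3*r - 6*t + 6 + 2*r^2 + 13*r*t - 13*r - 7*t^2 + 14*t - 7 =2*r^2 + r*(13*t - 16) - 7*t^2 + 8*t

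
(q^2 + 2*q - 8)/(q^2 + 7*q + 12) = (q - 2)/(q + 3)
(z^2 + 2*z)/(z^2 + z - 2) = z/(z - 1)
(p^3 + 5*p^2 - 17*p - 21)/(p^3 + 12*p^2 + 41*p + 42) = (p^2 - 2*p - 3)/(p^2 + 5*p + 6)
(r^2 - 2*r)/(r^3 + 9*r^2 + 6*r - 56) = r/(r^2 + 11*r + 28)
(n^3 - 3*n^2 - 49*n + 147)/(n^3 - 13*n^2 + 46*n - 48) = (n^2 - 49)/(n^2 - 10*n + 16)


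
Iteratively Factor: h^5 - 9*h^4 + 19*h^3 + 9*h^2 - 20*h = (h + 1)*(h^4 - 10*h^3 + 29*h^2 - 20*h) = (h - 5)*(h + 1)*(h^3 - 5*h^2 + 4*h) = (h - 5)*(h - 4)*(h + 1)*(h^2 - h) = h*(h - 5)*(h - 4)*(h + 1)*(h - 1)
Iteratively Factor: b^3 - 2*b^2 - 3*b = (b)*(b^2 - 2*b - 3) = b*(b - 3)*(b + 1)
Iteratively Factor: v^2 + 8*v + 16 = (v + 4)*(v + 4)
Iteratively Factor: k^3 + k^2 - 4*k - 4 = (k + 2)*(k^2 - k - 2) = (k - 2)*(k + 2)*(k + 1)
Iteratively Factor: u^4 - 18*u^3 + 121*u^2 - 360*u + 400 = (u - 5)*(u^3 - 13*u^2 + 56*u - 80) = (u - 5)*(u - 4)*(u^2 - 9*u + 20) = (u - 5)^2*(u - 4)*(u - 4)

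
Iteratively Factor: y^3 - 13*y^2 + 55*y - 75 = (y - 5)*(y^2 - 8*y + 15) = (y - 5)^2*(y - 3)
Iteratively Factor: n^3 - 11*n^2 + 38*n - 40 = (n - 2)*(n^2 - 9*n + 20) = (n - 5)*(n - 2)*(n - 4)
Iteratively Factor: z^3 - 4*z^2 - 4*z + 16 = (z + 2)*(z^2 - 6*z + 8) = (z - 2)*(z + 2)*(z - 4)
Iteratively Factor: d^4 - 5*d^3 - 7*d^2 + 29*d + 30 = (d + 1)*(d^3 - 6*d^2 - d + 30) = (d - 5)*(d + 1)*(d^2 - d - 6) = (d - 5)*(d + 1)*(d + 2)*(d - 3)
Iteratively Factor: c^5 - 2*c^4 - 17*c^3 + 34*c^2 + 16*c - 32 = (c + 4)*(c^4 - 6*c^3 + 7*c^2 + 6*c - 8) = (c + 1)*(c + 4)*(c^3 - 7*c^2 + 14*c - 8) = (c - 4)*(c + 1)*(c + 4)*(c^2 - 3*c + 2) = (c - 4)*(c - 1)*(c + 1)*(c + 4)*(c - 2)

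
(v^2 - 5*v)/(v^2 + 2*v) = (v - 5)/(v + 2)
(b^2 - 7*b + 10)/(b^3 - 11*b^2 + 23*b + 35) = (b - 2)/(b^2 - 6*b - 7)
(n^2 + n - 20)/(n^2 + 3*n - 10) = (n - 4)/(n - 2)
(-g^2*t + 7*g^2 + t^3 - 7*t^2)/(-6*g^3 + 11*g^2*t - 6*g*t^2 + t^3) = (g*t - 7*g + t^2 - 7*t)/(6*g^2 - 5*g*t + t^2)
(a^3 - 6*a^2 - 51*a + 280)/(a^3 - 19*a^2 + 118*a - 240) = (a + 7)/(a - 6)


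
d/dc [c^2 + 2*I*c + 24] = 2*c + 2*I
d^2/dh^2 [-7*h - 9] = 0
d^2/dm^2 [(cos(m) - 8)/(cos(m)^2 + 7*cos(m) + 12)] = (-9*(1 - cos(2*m))^2*cos(m)/4 + 39*(1 - cos(2*m))^2/4 - 1042*cos(m) + 61*cos(2*m) + 117*cos(3*m)/2 + cos(5*m)/2 - 738)/((cos(m) + 3)^3*(cos(m) + 4)^3)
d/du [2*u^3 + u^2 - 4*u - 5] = 6*u^2 + 2*u - 4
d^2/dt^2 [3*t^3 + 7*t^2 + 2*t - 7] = 18*t + 14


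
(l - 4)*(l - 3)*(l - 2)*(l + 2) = l^4 - 7*l^3 + 8*l^2 + 28*l - 48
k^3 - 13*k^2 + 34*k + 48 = (k - 8)*(k - 6)*(k + 1)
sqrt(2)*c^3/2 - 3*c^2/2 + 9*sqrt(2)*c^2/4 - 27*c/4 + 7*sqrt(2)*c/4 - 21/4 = (c + 7/2)*(c - 3*sqrt(2)/2)*(sqrt(2)*c/2 + sqrt(2)/2)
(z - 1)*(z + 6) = z^2 + 5*z - 6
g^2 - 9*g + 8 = (g - 8)*(g - 1)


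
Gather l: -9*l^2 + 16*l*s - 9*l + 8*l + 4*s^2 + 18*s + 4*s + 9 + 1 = -9*l^2 + l*(16*s - 1) + 4*s^2 + 22*s + 10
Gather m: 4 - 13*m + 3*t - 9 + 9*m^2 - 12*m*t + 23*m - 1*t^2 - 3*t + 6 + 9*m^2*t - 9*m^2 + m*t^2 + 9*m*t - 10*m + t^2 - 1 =9*m^2*t + m*(t^2 - 3*t)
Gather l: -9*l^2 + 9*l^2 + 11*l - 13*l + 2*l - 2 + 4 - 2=0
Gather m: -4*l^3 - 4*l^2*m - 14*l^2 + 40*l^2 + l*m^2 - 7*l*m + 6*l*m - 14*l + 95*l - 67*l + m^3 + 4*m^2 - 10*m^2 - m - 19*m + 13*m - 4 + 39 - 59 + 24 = -4*l^3 + 26*l^2 + 14*l + m^3 + m^2*(l - 6) + m*(-4*l^2 - l - 7)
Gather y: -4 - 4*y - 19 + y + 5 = -3*y - 18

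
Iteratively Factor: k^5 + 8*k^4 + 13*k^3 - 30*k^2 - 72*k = (k - 2)*(k^4 + 10*k^3 + 33*k^2 + 36*k) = (k - 2)*(k + 3)*(k^3 + 7*k^2 + 12*k) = (k - 2)*(k + 3)^2*(k^2 + 4*k) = k*(k - 2)*(k + 3)^2*(k + 4)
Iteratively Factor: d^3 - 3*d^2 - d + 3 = (d - 3)*(d^2 - 1) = (d - 3)*(d - 1)*(d + 1)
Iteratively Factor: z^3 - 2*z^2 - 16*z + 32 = (z + 4)*(z^2 - 6*z + 8) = (z - 2)*(z + 4)*(z - 4)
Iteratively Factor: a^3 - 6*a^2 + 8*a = (a - 4)*(a^2 - 2*a) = (a - 4)*(a - 2)*(a)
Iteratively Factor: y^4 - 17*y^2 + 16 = (y - 4)*(y^3 + 4*y^2 - y - 4) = (y - 4)*(y - 1)*(y^2 + 5*y + 4) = (y - 4)*(y - 1)*(y + 1)*(y + 4)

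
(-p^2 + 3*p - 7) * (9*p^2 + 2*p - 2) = -9*p^4 + 25*p^3 - 55*p^2 - 20*p + 14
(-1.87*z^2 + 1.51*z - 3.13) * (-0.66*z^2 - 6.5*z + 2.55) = 1.2342*z^4 + 11.1584*z^3 - 12.5177*z^2 + 24.1955*z - 7.9815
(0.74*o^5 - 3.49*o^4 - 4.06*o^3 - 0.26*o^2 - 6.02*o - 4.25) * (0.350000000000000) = 0.259*o^5 - 1.2215*o^4 - 1.421*o^3 - 0.091*o^2 - 2.107*o - 1.4875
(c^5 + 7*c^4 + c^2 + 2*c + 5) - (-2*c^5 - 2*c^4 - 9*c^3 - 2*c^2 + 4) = 3*c^5 + 9*c^4 + 9*c^3 + 3*c^2 + 2*c + 1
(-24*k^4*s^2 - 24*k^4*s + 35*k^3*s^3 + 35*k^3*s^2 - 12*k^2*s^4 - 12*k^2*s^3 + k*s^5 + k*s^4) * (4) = -96*k^4*s^2 - 96*k^4*s + 140*k^3*s^3 + 140*k^3*s^2 - 48*k^2*s^4 - 48*k^2*s^3 + 4*k*s^5 + 4*k*s^4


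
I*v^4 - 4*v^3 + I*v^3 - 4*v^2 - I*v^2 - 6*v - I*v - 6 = (v + 1)*(v + 2*I)*(v + 3*I)*(I*v + 1)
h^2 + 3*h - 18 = (h - 3)*(h + 6)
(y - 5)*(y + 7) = y^2 + 2*y - 35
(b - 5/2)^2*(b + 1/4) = b^3 - 19*b^2/4 + 5*b + 25/16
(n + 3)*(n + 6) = n^2 + 9*n + 18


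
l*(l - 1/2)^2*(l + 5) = l^4 + 4*l^3 - 19*l^2/4 + 5*l/4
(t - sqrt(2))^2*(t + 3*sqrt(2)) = t^3 + sqrt(2)*t^2 - 10*t + 6*sqrt(2)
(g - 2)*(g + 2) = g^2 - 4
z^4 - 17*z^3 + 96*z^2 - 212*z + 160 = (z - 8)*(z - 5)*(z - 2)^2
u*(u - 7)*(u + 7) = u^3 - 49*u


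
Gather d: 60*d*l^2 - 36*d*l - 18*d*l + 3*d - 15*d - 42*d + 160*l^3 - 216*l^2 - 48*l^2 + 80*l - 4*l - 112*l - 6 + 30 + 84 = d*(60*l^2 - 54*l - 54) + 160*l^3 - 264*l^2 - 36*l + 108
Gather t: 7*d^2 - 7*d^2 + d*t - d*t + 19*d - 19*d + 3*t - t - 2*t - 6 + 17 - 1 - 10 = 0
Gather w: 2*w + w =3*w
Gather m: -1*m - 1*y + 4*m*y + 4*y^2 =m*(4*y - 1) + 4*y^2 - y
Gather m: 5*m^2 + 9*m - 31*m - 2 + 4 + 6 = 5*m^2 - 22*m + 8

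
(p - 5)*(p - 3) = p^2 - 8*p + 15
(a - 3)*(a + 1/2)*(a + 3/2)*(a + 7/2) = a^4 + 5*a^3/2 - 35*a^2/4 - 165*a/8 - 63/8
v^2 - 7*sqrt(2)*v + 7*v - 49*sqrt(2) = (v + 7)*(v - 7*sqrt(2))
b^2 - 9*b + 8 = (b - 8)*(b - 1)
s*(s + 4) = s^2 + 4*s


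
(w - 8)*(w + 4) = w^2 - 4*w - 32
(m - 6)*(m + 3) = m^2 - 3*m - 18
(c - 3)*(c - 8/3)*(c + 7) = c^3 + 4*c^2/3 - 95*c/3 + 56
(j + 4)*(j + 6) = j^2 + 10*j + 24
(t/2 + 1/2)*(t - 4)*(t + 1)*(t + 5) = t^4/2 + 3*t^3/2 - 17*t^2/2 - 39*t/2 - 10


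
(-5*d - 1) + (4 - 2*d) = 3 - 7*d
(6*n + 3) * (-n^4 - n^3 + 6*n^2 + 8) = -6*n^5 - 9*n^4 + 33*n^3 + 18*n^2 + 48*n + 24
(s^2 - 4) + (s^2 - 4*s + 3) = 2*s^2 - 4*s - 1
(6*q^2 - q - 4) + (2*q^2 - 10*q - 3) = 8*q^2 - 11*q - 7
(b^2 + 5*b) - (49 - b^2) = 2*b^2 + 5*b - 49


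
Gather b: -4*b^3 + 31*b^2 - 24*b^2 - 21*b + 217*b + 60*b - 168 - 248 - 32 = -4*b^3 + 7*b^2 + 256*b - 448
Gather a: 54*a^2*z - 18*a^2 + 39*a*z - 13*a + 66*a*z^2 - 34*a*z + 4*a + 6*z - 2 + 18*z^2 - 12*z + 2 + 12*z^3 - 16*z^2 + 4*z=a^2*(54*z - 18) + a*(66*z^2 + 5*z - 9) + 12*z^3 + 2*z^2 - 2*z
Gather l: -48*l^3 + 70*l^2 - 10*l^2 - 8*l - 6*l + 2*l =-48*l^3 + 60*l^2 - 12*l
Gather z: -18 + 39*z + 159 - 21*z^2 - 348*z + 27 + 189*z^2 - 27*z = 168*z^2 - 336*z + 168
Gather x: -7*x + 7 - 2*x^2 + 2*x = -2*x^2 - 5*x + 7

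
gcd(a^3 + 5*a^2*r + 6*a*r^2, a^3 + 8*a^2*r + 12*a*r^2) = a^2 + 2*a*r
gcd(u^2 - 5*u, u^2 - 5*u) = u^2 - 5*u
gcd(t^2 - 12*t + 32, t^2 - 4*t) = t - 4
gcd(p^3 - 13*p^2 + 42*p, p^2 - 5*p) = p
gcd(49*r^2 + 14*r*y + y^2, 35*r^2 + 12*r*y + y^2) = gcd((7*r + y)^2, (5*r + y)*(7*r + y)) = 7*r + y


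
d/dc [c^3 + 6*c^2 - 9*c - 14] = 3*c^2 + 12*c - 9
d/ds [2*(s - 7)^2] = 4*s - 28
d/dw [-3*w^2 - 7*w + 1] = -6*w - 7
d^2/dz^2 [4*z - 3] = 0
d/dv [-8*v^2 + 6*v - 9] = 6 - 16*v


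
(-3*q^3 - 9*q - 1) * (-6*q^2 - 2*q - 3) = 18*q^5 + 6*q^4 + 63*q^3 + 24*q^2 + 29*q + 3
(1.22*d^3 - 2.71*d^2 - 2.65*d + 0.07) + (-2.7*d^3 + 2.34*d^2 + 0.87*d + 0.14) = -1.48*d^3 - 0.37*d^2 - 1.78*d + 0.21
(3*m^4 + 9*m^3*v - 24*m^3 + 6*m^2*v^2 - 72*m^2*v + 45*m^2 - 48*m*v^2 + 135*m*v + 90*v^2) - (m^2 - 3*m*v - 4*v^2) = 3*m^4 + 9*m^3*v - 24*m^3 + 6*m^2*v^2 - 72*m^2*v + 44*m^2 - 48*m*v^2 + 138*m*v + 94*v^2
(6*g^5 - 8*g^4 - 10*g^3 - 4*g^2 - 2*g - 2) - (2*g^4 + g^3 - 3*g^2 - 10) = 6*g^5 - 10*g^4 - 11*g^3 - g^2 - 2*g + 8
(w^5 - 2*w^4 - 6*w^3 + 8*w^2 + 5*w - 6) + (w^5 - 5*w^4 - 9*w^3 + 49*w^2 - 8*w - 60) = 2*w^5 - 7*w^4 - 15*w^3 + 57*w^2 - 3*w - 66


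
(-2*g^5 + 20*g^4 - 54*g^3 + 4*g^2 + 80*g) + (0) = -2*g^5 + 20*g^4 - 54*g^3 + 4*g^2 + 80*g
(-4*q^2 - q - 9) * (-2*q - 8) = 8*q^3 + 34*q^2 + 26*q + 72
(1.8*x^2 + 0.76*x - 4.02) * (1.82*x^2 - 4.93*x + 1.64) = 3.276*x^4 - 7.4908*x^3 - 8.1112*x^2 + 21.065*x - 6.5928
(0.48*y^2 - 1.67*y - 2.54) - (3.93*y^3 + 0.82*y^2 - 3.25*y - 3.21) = -3.93*y^3 - 0.34*y^2 + 1.58*y + 0.67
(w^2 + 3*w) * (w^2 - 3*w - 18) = w^4 - 27*w^2 - 54*w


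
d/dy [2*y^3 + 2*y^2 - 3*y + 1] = 6*y^2 + 4*y - 3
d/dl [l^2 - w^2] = 2*l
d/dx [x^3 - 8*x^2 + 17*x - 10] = 3*x^2 - 16*x + 17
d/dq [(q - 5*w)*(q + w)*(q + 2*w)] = 3*q^2 - 4*q*w - 13*w^2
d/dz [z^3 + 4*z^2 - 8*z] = 3*z^2 + 8*z - 8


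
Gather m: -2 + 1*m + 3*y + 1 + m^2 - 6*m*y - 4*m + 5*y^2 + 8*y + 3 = m^2 + m*(-6*y - 3) + 5*y^2 + 11*y + 2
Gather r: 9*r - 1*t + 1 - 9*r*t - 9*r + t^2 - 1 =-9*r*t + t^2 - t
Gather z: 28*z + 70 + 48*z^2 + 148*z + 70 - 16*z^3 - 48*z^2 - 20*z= -16*z^3 + 156*z + 140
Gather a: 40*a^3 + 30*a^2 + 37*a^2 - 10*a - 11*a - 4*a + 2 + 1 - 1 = 40*a^3 + 67*a^2 - 25*a + 2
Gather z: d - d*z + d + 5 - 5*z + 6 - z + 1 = 2*d + z*(-d - 6) + 12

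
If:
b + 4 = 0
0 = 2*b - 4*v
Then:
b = -4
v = -2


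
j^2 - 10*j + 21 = (j - 7)*(j - 3)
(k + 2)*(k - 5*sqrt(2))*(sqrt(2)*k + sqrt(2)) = sqrt(2)*k^3 - 10*k^2 + 3*sqrt(2)*k^2 - 30*k + 2*sqrt(2)*k - 20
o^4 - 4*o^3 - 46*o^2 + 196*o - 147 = (o - 7)*(o - 3)*(o - 1)*(o + 7)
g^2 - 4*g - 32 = (g - 8)*(g + 4)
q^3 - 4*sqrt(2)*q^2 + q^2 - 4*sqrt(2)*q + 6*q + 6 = (q + 1)*(q - 3*sqrt(2))*(q - sqrt(2))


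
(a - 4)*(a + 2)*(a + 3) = a^3 + a^2 - 14*a - 24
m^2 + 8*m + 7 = (m + 1)*(m + 7)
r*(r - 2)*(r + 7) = r^3 + 5*r^2 - 14*r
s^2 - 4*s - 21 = (s - 7)*(s + 3)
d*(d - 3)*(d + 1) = d^3 - 2*d^2 - 3*d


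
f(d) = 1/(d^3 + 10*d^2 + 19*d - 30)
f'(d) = (-3*d^2 - 20*d - 19)/(d^3 + 10*d^2 + 19*d - 30)^2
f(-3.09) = -0.04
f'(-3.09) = 0.03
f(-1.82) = -0.03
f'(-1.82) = 0.01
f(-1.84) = -0.03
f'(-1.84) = 0.01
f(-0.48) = -0.03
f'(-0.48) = -0.01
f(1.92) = 0.02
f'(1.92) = -0.03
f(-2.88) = -0.04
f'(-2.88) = 0.02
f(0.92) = -0.31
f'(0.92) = -3.72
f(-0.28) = -0.03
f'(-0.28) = -0.01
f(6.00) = 0.00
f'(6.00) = 0.00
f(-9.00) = -0.00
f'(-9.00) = -0.00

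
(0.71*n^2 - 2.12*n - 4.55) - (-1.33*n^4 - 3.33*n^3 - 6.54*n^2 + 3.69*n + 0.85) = 1.33*n^4 + 3.33*n^3 + 7.25*n^2 - 5.81*n - 5.4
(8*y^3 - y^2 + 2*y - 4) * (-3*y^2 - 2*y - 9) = -24*y^5 - 13*y^4 - 76*y^3 + 17*y^2 - 10*y + 36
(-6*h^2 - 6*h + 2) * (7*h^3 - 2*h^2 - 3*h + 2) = -42*h^5 - 30*h^4 + 44*h^3 + 2*h^2 - 18*h + 4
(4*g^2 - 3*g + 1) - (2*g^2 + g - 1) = 2*g^2 - 4*g + 2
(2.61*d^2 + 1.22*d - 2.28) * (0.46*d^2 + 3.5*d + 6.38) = 1.2006*d^4 + 9.6962*d^3 + 19.873*d^2 - 0.1964*d - 14.5464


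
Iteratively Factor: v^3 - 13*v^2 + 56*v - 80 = (v - 5)*(v^2 - 8*v + 16) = (v - 5)*(v - 4)*(v - 4)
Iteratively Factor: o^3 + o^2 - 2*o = (o + 2)*(o^2 - o) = o*(o + 2)*(o - 1)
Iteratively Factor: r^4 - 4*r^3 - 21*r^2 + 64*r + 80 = (r + 1)*(r^3 - 5*r^2 - 16*r + 80) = (r + 1)*(r + 4)*(r^2 - 9*r + 20) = (r - 5)*(r + 1)*(r + 4)*(r - 4)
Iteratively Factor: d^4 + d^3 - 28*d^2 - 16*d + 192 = (d + 4)*(d^3 - 3*d^2 - 16*d + 48) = (d - 3)*(d + 4)*(d^2 - 16) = (d - 3)*(d + 4)^2*(d - 4)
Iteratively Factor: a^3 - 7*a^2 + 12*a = (a - 4)*(a^2 - 3*a) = a*(a - 4)*(a - 3)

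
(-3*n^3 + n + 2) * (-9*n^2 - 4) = 27*n^5 + 3*n^3 - 18*n^2 - 4*n - 8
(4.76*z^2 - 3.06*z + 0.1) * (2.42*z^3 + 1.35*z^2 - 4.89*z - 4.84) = 11.5192*z^5 - 0.9792*z^4 - 27.1654*z^3 - 7.94*z^2 + 14.3214*z - 0.484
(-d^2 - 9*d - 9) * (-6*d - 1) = 6*d^3 + 55*d^2 + 63*d + 9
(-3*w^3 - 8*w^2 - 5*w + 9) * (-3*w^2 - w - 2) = 9*w^5 + 27*w^4 + 29*w^3 - 6*w^2 + w - 18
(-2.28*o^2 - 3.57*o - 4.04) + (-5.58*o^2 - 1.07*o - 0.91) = -7.86*o^2 - 4.64*o - 4.95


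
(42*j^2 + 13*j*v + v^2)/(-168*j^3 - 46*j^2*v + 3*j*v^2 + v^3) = (7*j + v)/(-28*j^2 - 3*j*v + v^2)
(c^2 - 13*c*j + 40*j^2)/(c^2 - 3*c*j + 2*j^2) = (c^2 - 13*c*j + 40*j^2)/(c^2 - 3*c*j + 2*j^2)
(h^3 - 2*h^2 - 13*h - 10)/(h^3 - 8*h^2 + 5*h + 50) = (h + 1)/(h - 5)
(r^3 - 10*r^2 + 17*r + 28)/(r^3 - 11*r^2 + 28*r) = (r + 1)/r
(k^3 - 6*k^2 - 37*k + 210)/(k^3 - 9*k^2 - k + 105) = (k + 6)/(k + 3)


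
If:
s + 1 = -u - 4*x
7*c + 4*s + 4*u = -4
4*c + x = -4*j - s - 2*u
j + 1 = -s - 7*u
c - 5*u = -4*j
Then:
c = 464/1551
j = 4/141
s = -53/33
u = 128/1551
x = 203/1551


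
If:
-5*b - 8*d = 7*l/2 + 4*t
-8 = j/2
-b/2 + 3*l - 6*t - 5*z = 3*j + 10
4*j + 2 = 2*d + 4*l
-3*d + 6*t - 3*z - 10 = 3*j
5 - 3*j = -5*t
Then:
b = 113918/2475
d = -52861/2475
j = -16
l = -11932/2475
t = -53/5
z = 31741/2475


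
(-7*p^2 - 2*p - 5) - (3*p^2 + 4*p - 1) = -10*p^2 - 6*p - 4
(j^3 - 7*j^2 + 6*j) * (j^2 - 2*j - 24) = j^5 - 9*j^4 - 4*j^3 + 156*j^2 - 144*j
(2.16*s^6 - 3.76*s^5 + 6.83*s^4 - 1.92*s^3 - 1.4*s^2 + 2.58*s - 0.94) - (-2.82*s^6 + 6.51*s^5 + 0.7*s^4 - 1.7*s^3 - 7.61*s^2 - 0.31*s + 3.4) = 4.98*s^6 - 10.27*s^5 + 6.13*s^4 - 0.22*s^3 + 6.21*s^2 + 2.89*s - 4.34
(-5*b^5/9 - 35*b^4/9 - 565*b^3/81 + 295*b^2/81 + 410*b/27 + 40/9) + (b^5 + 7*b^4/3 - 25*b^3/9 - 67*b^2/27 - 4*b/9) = 4*b^5/9 - 14*b^4/9 - 790*b^3/81 + 94*b^2/81 + 398*b/27 + 40/9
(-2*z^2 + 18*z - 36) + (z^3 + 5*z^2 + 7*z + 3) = z^3 + 3*z^2 + 25*z - 33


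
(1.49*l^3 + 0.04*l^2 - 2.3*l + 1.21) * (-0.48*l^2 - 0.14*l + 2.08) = -0.7152*l^5 - 0.2278*l^4 + 4.1976*l^3 - 0.1756*l^2 - 4.9534*l + 2.5168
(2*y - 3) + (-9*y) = -7*y - 3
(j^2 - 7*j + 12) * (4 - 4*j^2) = -4*j^4 + 28*j^3 - 44*j^2 - 28*j + 48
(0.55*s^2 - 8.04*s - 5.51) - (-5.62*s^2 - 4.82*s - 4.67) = 6.17*s^2 - 3.22*s - 0.84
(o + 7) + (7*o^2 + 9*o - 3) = 7*o^2 + 10*o + 4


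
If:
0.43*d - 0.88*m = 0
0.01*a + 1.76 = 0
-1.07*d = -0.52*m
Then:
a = -176.00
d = 0.00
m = 0.00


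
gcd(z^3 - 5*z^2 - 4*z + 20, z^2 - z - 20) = z - 5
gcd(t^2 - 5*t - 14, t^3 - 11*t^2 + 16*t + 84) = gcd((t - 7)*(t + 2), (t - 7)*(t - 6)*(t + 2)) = t^2 - 5*t - 14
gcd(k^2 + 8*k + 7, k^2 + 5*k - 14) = k + 7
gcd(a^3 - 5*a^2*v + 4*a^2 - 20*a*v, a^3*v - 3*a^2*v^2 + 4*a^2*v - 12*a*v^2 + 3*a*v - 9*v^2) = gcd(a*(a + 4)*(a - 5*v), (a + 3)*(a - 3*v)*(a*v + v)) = 1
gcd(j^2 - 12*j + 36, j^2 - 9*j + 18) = j - 6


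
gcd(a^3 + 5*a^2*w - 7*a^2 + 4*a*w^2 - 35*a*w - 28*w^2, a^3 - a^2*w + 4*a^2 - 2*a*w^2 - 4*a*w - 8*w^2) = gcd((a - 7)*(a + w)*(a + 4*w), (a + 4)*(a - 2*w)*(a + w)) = a + w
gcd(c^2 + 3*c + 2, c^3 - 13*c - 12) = c + 1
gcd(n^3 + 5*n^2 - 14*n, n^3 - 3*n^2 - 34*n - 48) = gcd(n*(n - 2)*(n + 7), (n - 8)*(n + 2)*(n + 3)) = 1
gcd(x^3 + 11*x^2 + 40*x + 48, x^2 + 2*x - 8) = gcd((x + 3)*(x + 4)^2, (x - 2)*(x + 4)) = x + 4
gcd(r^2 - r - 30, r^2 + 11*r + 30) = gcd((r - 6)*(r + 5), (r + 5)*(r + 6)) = r + 5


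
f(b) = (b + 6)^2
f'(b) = 2*b + 12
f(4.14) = 102.82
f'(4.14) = 20.28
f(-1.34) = 21.72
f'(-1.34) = 9.32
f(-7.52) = 2.31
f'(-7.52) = -3.04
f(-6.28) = 0.08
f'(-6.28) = -0.56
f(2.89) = 79.03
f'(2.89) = 17.78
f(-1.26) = 22.47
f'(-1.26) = 9.48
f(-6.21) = 0.04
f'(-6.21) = -0.42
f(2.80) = 77.44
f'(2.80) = 17.60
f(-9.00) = 9.00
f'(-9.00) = -6.00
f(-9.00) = 9.00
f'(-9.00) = -6.00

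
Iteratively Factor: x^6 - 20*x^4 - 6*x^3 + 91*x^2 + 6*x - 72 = (x + 3)*(x^5 - 3*x^4 - 11*x^3 + 27*x^2 + 10*x - 24) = (x - 4)*(x + 3)*(x^4 + x^3 - 7*x^2 - x + 6) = (x - 4)*(x + 1)*(x + 3)*(x^3 - 7*x + 6) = (x - 4)*(x - 2)*(x + 1)*(x + 3)*(x^2 + 2*x - 3) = (x - 4)*(x - 2)*(x - 1)*(x + 1)*(x + 3)*(x + 3)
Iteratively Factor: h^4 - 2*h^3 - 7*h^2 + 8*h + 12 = (h + 1)*(h^3 - 3*h^2 - 4*h + 12) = (h - 2)*(h + 1)*(h^2 - h - 6) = (h - 3)*(h - 2)*(h + 1)*(h + 2)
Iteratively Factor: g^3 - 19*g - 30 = (g + 2)*(g^2 - 2*g - 15) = (g - 5)*(g + 2)*(g + 3)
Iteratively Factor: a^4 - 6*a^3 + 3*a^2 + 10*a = (a)*(a^3 - 6*a^2 + 3*a + 10) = a*(a - 5)*(a^2 - a - 2) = a*(a - 5)*(a + 1)*(a - 2)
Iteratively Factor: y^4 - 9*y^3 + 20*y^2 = (y - 4)*(y^3 - 5*y^2) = y*(y - 4)*(y^2 - 5*y) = y^2*(y - 4)*(y - 5)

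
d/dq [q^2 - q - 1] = 2*q - 1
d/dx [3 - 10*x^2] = -20*x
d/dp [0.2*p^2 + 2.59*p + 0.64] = 0.4*p + 2.59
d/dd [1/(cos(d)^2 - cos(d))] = (-sin(d)/cos(d)^2 + 2*tan(d))/(cos(d) - 1)^2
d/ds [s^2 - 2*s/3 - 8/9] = 2*s - 2/3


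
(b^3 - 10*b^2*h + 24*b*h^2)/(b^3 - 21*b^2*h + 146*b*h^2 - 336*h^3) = b*(b - 4*h)/(b^2 - 15*b*h + 56*h^2)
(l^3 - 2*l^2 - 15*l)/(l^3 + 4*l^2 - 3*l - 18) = l*(l - 5)/(l^2 + l - 6)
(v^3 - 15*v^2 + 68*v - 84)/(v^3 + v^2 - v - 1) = (v^3 - 15*v^2 + 68*v - 84)/(v^3 + v^2 - v - 1)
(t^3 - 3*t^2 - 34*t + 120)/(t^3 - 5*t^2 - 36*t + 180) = (t - 4)/(t - 6)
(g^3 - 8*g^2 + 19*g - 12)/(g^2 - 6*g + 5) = (g^2 - 7*g + 12)/(g - 5)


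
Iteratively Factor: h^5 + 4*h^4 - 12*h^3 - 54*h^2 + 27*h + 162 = (h + 3)*(h^4 + h^3 - 15*h^2 - 9*h + 54) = (h + 3)^2*(h^3 - 2*h^2 - 9*h + 18) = (h - 2)*(h + 3)^2*(h^2 - 9) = (h - 3)*(h - 2)*(h + 3)^2*(h + 3)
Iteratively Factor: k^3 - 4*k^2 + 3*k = (k - 3)*(k^2 - k) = k*(k - 3)*(k - 1)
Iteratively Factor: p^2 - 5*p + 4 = (p - 1)*(p - 4)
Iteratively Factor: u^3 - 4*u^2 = (u)*(u^2 - 4*u) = u^2*(u - 4)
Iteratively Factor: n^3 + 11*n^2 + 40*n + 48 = (n + 4)*(n^2 + 7*n + 12) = (n + 3)*(n + 4)*(n + 4)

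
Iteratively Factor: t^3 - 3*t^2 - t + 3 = (t - 3)*(t^2 - 1) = (t - 3)*(t + 1)*(t - 1)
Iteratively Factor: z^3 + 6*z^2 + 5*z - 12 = (z + 3)*(z^2 + 3*z - 4) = (z + 3)*(z + 4)*(z - 1)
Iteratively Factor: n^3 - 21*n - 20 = (n + 1)*(n^2 - n - 20) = (n + 1)*(n + 4)*(n - 5)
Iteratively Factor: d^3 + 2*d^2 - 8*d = (d - 2)*(d^2 + 4*d) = (d - 2)*(d + 4)*(d)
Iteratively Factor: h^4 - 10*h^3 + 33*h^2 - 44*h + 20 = (h - 1)*(h^3 - 9*h^2 + 24*h - 20) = (h - 2)*(h - 1)*(h^2 - 7*h + 10) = (h - 5)*(h - 2)*(h - 1)*(h - 2)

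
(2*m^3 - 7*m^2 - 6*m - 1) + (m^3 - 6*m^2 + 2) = 3*m^3 - 13*m^2 - 6*m + 1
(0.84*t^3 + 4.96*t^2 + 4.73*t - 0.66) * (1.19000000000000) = 0.9996*t^3 + 5.9024*t^2 + 5.6287*t - 0.7854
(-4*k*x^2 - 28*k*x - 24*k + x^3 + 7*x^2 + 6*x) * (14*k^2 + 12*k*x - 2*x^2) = -56*k^3*x^2 - 392*k^3*x - 336*k^3 - 34*k^2*x^3 - 238*k^2*x^2 - 204*k^2*x + 20*k*x^4 + 140*k*x^3 + 120*k*x^2 - 2*x^5 - 14*x^4 - 12*x^3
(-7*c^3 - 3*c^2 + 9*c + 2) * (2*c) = -14*c^4 - 6*c^3 + 18*c^2 + 4*c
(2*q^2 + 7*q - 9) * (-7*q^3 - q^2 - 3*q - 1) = -14*q^5 - 51*q^4 + 50*q^3 - 14*q^2 + 20*q + 9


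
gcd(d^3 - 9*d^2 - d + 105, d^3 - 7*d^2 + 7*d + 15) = d - 5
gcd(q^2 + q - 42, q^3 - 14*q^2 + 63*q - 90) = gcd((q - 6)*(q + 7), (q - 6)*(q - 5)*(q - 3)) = q - 6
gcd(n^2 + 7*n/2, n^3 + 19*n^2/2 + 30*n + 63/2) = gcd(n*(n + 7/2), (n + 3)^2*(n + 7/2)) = n + 7/2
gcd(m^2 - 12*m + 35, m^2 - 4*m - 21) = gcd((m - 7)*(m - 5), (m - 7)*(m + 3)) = m - 7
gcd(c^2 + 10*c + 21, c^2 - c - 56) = c + 7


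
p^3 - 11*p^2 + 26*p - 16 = (p - 8)*(p - 2)*(p - 1)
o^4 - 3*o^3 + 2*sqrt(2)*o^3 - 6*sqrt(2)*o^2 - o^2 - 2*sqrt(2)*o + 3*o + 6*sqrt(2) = (o - 3)*(o - 1)*(o + 1)*(o + 2*sqrt(2))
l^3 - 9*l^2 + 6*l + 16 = (l - 8)*(l - 2)*(l + 1)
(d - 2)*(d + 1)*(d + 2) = d^3 + d^2 - 4*d - 4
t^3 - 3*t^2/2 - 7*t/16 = t*(t - 7/4)*(t + 1/4)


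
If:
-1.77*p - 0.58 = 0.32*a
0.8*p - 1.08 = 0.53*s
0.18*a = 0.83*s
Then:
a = -5.17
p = 0.61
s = -1.12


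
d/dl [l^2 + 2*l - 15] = 2*l + 2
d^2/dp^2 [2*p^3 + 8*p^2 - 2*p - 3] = 12*p + 16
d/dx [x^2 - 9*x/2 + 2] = 2*x - 9/2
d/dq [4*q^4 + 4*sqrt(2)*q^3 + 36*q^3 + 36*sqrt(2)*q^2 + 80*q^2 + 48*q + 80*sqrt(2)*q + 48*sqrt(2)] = 16*q^3 + 12*sqrt(2)*q^2 + 108*q^2 + 72*sqrt(2)*q + 160*q + 48 + 80*sqrt(2)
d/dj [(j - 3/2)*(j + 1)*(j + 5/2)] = 3*j^2 + 4*j - 11/4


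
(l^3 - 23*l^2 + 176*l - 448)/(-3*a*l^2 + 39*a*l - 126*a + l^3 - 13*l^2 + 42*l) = (-l^2 + 16*l - 64)/(3*a*l - 18*a - l^2 + 6*l)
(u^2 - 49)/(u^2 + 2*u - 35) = (u - 7)/(u - 5)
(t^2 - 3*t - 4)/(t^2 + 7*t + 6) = (t - 4)/(t + 6)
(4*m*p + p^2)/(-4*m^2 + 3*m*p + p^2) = p/(-m + p)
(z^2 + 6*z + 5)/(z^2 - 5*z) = (z^2 + 6*z + 5)/(z*(z - 5))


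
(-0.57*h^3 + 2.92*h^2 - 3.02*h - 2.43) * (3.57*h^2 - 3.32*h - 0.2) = -2.0349*h^5 + 12.3168*h^4 - 20.3618*h^3 + 0.767299999999999*h^2 + 8.6716*h + 0.486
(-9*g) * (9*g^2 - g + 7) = -81*g^3 + 9*g^2 - 63*g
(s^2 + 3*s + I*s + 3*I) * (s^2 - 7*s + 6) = s^4 - 4*s^3 + I*s^3 - 15*s^2 - 4*I*s^2 + 18*s - 15*I*s + 18*I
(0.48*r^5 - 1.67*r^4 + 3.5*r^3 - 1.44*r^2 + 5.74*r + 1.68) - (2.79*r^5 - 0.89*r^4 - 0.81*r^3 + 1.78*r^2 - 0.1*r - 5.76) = -2.31*r^5 - 0.78*r^4 + 4.31*r^3 - 3.22*r^2 + 5.84*r + 7.44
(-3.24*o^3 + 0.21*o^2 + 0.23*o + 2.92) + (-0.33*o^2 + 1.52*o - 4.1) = -3.24*o^3 - 0.12*o^2 + 1.75*o - 1.18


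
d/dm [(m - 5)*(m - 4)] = 2*m - 9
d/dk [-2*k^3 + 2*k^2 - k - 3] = -6*k^2 + 4*k - 1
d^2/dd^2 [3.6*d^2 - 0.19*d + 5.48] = 7.20000000000000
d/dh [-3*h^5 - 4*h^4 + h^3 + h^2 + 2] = h*(-15*h^3 - 16*h^2 + 3*h + 2)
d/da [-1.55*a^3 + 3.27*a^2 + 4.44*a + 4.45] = -4.65*a^2 + 6.54*a + 4.44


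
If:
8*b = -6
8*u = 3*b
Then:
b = -3/4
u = -9/32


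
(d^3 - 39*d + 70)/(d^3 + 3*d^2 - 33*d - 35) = (d - 2)/(d + 1)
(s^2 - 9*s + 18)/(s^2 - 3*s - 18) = (s - 3)/(s + 3)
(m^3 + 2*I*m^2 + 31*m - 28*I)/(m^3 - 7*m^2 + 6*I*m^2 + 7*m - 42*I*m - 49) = (m - 4*I)/(m - 7)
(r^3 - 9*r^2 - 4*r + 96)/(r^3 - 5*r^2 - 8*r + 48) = (r - 8)/(r - 4)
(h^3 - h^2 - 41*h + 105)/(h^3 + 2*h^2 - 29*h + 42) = (h - 5)/(h - 2)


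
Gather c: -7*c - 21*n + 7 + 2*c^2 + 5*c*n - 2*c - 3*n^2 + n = 2*c^2 + c*(5*n - 9) - 3*n^2 - 20*n + 7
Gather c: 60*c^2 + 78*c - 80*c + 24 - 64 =60*c^2 - 2*c - 40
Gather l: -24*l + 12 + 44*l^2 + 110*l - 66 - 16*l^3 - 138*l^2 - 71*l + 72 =-16*l^3 - 94*l^2 + 15*l + 18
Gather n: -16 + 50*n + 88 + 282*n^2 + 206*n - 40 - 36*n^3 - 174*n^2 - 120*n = -36*n^3 + 108*n^2 + 136*n + 32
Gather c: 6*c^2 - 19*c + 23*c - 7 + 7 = 6*c^2 + 4*c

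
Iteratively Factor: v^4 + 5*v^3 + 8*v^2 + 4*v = (v + 2)*(v^3 + 3*v^2 + 2*v) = (v + 2)^2*(v^2 + v) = (v + 1)*(v + 2)^2*(v)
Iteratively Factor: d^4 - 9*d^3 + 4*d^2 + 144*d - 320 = (d - 4)*(d^3 - 5*d^2 - 16*d + 80) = (d - 5)*(d - 4)*(d^2 - 16) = (d - 5)*(d - 4)*(d + 4)*(d - 4)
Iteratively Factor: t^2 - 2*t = (t - 2)*(t)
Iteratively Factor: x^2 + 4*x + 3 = (x + 3)*(x + 1)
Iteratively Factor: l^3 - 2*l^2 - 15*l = (l + 3)*(l^2 - 5*l) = l*(l + 3)*(l - 5)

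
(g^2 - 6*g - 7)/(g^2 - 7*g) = (g + 1)/g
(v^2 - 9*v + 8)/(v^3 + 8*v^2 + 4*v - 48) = (v^2 - 9*v + 8)/(v^3 + 8*v^2 + 4*v - 48)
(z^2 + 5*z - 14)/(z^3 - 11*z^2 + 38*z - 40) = (z + 7)/(z^2 - 9*z + 20)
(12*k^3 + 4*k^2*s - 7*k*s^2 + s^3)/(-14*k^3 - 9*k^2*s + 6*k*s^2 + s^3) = (-6*k + s)/(7*k + s)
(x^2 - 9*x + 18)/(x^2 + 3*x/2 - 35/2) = 2*(x^2 - 9*x + 18)/(2*x^2 + 3*x - 35)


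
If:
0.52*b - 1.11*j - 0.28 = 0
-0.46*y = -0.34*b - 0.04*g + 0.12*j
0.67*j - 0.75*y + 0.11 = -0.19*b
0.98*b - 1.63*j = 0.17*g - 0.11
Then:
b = -7.37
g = -6.32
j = -3.70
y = -5.03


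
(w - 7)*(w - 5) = w^2 - 12*w + 35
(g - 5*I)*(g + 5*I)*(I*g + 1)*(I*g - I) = -g^4 + g^3 + I*g^3 - 25*g^2 - I*g^2 + 25*g + 25*I*g - 25*I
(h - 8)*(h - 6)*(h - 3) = h^3 - 17*h^2 + 90*h - 144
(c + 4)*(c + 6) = c^2 + 10*c + 24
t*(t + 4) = t^2 + 4*t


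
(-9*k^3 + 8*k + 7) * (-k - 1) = 9*k^4 + 9*k^3 - 8*k^2 - 15*k - 7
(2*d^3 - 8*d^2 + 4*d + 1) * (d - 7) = 2*d^4 - 22*d^3 + 60*d^2 - 27*d - 7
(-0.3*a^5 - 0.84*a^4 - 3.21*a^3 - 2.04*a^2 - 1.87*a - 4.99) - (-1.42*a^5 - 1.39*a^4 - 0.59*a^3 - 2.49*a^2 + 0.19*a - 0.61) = 1.12*a^5 + 0.55*a^4 - 2.62*a^3 + 0.45*a^2 - 2.06*a - 4.38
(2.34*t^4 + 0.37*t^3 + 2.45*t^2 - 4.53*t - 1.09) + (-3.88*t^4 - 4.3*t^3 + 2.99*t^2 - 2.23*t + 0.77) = -1.54*t^4 - 3.93*t^3 + 5.44*t^2 - 6.76*t - 0.32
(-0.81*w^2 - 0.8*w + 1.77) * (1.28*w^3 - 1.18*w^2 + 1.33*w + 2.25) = -1.0368*w^5 - 0.0682*w^4 + 2.1323*w^3 - 4.9751*w^2 + 0.5541*w + 3.9825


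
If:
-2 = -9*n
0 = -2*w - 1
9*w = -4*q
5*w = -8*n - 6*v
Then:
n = 2/9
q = 9/8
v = 13/108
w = -1/2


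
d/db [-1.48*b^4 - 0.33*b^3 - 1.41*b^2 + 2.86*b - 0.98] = -5.92*b^3 - 0.99*b^2 - 2.82*b + 2.86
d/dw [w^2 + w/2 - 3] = 2*w + 1/2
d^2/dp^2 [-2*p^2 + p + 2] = -4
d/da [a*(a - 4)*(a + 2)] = 3*a^2 - 4*a - 8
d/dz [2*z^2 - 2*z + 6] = 4*z - 2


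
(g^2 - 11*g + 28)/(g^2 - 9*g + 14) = (g - 4)/(g - 2)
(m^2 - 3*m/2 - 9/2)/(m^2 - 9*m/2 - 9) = (m - 3)/(m - 6)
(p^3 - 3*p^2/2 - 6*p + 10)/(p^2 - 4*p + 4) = p + 5/2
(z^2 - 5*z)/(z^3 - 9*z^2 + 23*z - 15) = z/(z^2 - 4*z + 3)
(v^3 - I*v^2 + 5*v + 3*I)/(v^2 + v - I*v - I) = (v^3 - I*v^2 + 5*v + 3*I)/(v^2 + v - I*v - I)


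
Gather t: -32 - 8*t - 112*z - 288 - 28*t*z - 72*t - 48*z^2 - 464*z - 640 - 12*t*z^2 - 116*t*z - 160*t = t*(-12*z^2 - 144*z - 240) - 48*z^2 - 576*z - 960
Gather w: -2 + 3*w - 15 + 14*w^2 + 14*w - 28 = 14*w^2 + 17*w - 45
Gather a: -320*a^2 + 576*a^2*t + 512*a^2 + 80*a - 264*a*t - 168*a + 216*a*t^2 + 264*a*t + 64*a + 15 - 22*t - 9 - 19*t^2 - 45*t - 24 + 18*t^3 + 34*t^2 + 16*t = a^2*(576*t + 192) + a*(216*t^2 - 24) + 18*t^3 + 15*t^2 - 51*t - 18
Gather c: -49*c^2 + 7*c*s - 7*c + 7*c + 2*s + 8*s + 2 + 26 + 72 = -49*c^2 + 7*c*s + 10*s + 100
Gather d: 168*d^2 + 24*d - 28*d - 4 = 168*d^2 - 4*d - 4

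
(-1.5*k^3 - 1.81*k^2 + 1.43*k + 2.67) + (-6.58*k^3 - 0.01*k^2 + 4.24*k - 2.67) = -8.08*k^3 - 1.82*k^2 + 5.67*k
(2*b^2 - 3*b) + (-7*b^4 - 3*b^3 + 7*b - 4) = -7*b^4 - 3*b^3 + 2*b^2 + 4*b - 4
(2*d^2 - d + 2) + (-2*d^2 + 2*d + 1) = d + 3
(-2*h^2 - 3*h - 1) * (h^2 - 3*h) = -2*h^4 + 3*h^3 + 8*h^2 + 3*h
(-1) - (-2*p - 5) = 2*p + 4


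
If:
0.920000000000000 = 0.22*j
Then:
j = 4.18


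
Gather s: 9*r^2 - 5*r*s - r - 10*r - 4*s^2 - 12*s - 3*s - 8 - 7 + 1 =9*r^2 - 11*r - 4*s^2 + s*(-5*r - 15) - 14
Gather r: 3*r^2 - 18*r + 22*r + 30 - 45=3*r^2 + 4*r - 15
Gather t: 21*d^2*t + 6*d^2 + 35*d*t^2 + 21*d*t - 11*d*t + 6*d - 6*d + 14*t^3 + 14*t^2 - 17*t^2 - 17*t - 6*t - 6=6*d^2 + 14*t^3 + t^2*(35*d - 3) + t*(21*d^2 + 10*d - 23) - 6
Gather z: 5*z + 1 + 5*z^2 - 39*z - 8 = 5*z^2 - 34*z - 7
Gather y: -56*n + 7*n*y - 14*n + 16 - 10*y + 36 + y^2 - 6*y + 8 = -70*n + y^2 + y*(7*n - 16) + 60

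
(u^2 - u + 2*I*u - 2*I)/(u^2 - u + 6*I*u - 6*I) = (u + 2*I)/(u + 6*I)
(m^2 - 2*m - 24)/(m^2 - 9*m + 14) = (m^2 - 2*m - 24)/(m^2 - 9*m + 14)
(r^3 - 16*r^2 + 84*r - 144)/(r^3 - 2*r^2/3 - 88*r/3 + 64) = 3*(r^2 - 12*r + 36)/(3*r^2 + 10*r - 48)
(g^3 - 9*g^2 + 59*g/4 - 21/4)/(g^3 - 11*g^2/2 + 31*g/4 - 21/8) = 2*(g - 7)/(2*g - 7)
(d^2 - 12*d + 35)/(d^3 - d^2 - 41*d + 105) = (d - 7)/(d^2 + 4*d - 21)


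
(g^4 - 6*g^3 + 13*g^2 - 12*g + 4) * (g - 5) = g^5 - 11*g^4 + 43*g^3 - 77*g^2 + 64*g - 20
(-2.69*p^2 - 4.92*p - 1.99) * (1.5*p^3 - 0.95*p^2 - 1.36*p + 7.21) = -4.035*p^5 - 4.8245*p^4 + 5.3474*p^3 - 10.8132*p^2 - 32.7668*p - 14.3479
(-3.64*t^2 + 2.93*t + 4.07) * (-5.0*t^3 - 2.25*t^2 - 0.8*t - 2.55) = 18.2*t^5 - 6.46*t^4 - 24.0305*t^3 - 2.2195*t^2 - 10.7275*t - 10.3785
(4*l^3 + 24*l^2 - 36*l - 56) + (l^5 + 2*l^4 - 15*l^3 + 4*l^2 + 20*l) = l^5 + 2*l^4 - 11*l^3 + 28*l^2 - 16*l - 56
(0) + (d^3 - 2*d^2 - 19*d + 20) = d^3 - 2*d^2 - 19*d + 20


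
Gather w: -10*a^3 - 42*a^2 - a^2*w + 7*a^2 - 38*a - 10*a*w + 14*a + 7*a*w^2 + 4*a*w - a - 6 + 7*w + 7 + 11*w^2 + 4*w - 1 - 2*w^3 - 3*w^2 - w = -10*a^3 - 35*a^2 - 25*a - 2*w^3 + w^2*(7*a + 8) + w*(-a^2 - 6*a + 10)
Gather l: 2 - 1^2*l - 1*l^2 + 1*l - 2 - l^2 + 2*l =-2*l^2 + 2*l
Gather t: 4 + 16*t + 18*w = 16*t + 18*w + 4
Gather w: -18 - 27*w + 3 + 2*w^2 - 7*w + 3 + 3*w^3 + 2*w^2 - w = 3*w^3 + 4*w^2 - 35*w - 12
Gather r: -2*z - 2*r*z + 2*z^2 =-2*r*z + 2*z^2 - 2*z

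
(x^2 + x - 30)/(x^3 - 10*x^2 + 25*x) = (x + 6)/(x*(x - 5))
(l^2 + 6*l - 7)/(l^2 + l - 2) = (l + 7)/(l + 2)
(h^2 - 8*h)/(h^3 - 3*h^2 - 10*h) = (8 - h)/(-h^2 + 3*h + 10)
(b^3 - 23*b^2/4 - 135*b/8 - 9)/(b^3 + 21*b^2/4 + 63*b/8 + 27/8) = (b - 8)/(b + 3)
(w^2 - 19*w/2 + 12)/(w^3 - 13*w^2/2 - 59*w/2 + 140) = (2*w - 3)/(2*w^2 + 3*w - 35)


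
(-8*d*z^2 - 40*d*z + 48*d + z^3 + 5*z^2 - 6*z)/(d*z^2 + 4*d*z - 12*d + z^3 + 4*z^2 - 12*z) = (-8*d*z + 8*d + z^2 - z)/(d*z - 2*d + z^2 - 2*z)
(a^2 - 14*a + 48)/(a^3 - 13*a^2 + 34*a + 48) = 1/(a + 1)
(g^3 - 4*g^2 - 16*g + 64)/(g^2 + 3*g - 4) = (g^2 - 8*g + 16)/(g - 1)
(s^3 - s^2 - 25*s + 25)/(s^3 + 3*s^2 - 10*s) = (s^2 - 6*s + 5)/(s*(s - 2))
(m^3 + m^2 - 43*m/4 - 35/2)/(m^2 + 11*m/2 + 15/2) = (m^2 - 3*m/2 - 7)/(m + 3)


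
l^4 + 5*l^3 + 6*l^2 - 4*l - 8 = (l - 1)*(l + 2)^3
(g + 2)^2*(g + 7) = g^3 + 11*g^2 + 32*g + 28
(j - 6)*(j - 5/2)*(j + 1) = j^3 - 15*j^2/2 + 13*j/2 + 15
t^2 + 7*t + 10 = (t + 2)*(t + 5)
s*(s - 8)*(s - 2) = s^3 - 10*s^2 + 16*s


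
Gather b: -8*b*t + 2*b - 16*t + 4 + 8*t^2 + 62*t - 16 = b*(2 - 8*t) + 8*t^2 + 46*t - 12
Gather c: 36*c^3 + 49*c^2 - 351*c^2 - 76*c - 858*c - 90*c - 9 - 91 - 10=36*c^3 - 302*c^2 - 1024*c - 110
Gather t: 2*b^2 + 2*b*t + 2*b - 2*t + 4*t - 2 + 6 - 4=2*b^2 + 2*b + t*(2*b + 2)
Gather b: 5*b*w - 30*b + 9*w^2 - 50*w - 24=b*(5*w - 30) + 9*w^2 - 50*w - 24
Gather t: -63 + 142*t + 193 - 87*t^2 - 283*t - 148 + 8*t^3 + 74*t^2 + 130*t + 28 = 8*t^3 - 13*t^2 - 11*t + 10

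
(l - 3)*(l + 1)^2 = l^3 - l^2 - 5*l - 3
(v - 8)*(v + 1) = v^2 - 7*v - 8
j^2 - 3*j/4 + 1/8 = (j - 1/2)*(j - 1/4)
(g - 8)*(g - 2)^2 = g^3 - 12*g^2 + 36*g - 32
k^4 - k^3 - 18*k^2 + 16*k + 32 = (k - 4)*(k - 2)*(k + 1)*(k + 4)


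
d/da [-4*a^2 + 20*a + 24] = 20 - 8*a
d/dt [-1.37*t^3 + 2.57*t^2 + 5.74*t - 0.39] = -4.11*t^2 + 5.14*t + 5.74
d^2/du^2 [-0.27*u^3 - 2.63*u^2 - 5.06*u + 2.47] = -1.62*u - 5.26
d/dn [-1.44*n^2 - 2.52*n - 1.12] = -2.88*n - 2.52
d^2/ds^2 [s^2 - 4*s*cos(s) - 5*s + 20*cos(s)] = 4*s*cos(s) + 8*sin(s) - 20*cos(s) + 2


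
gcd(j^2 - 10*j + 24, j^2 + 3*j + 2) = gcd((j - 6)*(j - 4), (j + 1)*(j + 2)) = 1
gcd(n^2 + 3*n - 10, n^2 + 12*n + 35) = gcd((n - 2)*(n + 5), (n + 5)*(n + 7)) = n + 5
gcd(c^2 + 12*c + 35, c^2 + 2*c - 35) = c + 7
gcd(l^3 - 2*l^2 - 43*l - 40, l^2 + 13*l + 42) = 1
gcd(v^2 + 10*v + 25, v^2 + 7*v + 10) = v + 5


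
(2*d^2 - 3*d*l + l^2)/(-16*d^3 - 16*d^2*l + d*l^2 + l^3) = (-2*d^2 + 3*d*l - l^2)/(16*d^3 + 16*d^2*l - d*l^2 - l^3)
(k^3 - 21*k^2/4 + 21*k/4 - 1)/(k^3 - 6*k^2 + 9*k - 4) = (k - 1/4)/(k - 1)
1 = 1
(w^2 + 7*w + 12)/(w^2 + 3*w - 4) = (w + 3)/(w - 1)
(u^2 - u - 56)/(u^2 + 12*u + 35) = (u - 8)/(u + 5)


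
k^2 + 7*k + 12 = (k + 3)*(k + 4)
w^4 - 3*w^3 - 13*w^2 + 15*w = w*(w - 5)*(w - 1)*(w + 3)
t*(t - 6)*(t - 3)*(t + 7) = t^4 - 2*t^3 - 45*t^2 + 126*t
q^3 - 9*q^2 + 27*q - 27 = (q - 3)^3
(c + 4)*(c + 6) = c^2 + 10*c + 24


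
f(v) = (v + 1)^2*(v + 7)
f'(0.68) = 28.63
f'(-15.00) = 420.00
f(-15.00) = -1568.00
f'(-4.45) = -5.69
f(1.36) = 46.56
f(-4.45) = 30.35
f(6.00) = 637.00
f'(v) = (v + 1)^2 + (v + 7)*(2*v + 2)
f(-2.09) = 5.83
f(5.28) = 484.30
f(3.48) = 210.34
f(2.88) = 148.74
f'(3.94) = 132.49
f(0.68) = 21.68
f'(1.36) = 45.03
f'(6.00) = 231.00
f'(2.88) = 91.72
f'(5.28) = 193.68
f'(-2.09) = -9.52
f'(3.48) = 113.97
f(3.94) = 266.98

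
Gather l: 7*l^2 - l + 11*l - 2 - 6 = 7*l^2 + 10*l - 8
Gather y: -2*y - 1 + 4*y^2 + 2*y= 4*y^2 - 1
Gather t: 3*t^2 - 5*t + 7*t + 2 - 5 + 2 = 3*t^2 + 2*t - 1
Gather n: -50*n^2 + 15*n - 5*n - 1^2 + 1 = -50*n^2 + 10*n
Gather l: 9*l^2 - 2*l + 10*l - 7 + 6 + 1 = 9*l^2 + 8*l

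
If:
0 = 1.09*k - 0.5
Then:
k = 0.46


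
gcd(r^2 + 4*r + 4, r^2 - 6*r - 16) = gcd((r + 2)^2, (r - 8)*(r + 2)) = r + 2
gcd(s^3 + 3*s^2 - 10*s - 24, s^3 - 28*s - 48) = s^2 + 6*s + 8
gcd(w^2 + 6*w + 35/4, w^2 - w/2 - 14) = w + 7/2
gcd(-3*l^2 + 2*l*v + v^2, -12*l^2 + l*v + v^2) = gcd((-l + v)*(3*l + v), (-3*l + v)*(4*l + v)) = 1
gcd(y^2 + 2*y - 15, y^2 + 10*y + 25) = y + 5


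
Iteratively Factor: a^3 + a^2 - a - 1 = (a - 1)*(a^2 + 2*a + 1) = (a - 1)*(a + 1)*(a + 1)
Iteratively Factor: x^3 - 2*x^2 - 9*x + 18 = (x - 2)*(x^2 - 9) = (x - 2)*(x + 3)*(x - 3)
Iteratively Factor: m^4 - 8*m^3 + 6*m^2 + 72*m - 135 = (m - 3)*(m^3 - 5*m^2 - 9*m + 45) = (m - 5)*(m - 3)*(m^2 - 9) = (m - 5)*(m - 3)*(m + 3)*(m - 3)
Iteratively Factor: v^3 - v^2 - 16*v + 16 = (v - 1)*(v^2 - 16) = (v - 4)*(v - 1)*(v + 4)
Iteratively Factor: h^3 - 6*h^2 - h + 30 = (h - 5)*(h^2 - h - 6) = (h - 5)*(h + 2)*(h - 3)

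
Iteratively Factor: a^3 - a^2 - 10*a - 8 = (a + 1)*(a^2 - 2*a - 8) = (a + 1)*(a + 2)*(a - 4)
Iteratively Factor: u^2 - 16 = (u - 4)*(u + 4)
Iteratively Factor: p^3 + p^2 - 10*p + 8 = (p + 4)*(p^2 - 3*p + 2) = (p - 1)*(p + 4)*(p - 2)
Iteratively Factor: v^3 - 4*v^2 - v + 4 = (v - 1)*(v^2 - 3*v - 4) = (v - 1)*(v + 1)*(v - 4)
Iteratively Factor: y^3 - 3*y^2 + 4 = (y - 2)*(y^2 - y - 2) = (y - 2)*(y + 1)*(y - 2)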